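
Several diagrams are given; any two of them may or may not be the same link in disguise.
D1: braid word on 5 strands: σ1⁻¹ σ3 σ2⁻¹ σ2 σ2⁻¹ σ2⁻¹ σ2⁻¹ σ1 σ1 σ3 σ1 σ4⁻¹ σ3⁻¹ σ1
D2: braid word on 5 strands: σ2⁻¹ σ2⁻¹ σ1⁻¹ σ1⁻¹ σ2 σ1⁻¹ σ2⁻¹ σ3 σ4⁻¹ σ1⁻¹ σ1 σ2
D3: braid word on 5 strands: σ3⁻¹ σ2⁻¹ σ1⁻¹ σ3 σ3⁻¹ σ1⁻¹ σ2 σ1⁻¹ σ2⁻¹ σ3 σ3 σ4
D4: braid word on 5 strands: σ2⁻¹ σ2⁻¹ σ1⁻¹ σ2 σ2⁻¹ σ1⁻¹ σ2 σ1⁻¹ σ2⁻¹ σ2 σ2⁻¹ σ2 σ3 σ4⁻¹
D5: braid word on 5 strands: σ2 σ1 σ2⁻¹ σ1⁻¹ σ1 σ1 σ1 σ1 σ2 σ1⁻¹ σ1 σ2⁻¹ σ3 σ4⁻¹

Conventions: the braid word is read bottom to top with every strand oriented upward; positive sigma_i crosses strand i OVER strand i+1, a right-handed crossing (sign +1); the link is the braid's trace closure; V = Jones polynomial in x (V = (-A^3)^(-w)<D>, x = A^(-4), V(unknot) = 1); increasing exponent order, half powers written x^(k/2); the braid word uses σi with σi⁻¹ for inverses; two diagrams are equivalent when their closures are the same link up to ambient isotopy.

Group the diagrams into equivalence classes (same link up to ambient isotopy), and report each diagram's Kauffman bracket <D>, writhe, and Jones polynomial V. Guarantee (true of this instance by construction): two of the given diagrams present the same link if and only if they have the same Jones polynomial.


equivalence classes: {D1} | {D2, D3, D4} | {D5}
D1 (bracket -A^-12 + A^-8 - A^-4 + 3 - A^4 + A^8 - A^12; 14 crossings at w = 0): V = -x^-3 + x^-2 - x^-1 + 3 - x + x^2 - x^3
V(D2) = -x^-6 + x^-5 - x^-4 + 2x^-3 - x^-2 + x^-1  [12 crossings, <D> = A^-8 - A^-4 + 2 - A^4 + A^8 - A^12, w = -4]
V(D3) = -x^-6 + x^-5 - x^-4 + 2x^-3 - x^-2 + x^-1  (w -2, c 12, <D> = A^-2 - A^2 + 2A^6 - A^10 + A^14 - A^18)
V(D4) = -x^-6 + x^-5 - x^-4 + 2x^-3 - x^-2 + x^-1  (w -4, c 14, <D> = A^-8 - A^-4 + 2 - A^4 + A^8 - A^12)
D5 (bracket -A^-4 + 1 + A^8; 14 crossings at w = +4): V = x + x^3 - x^4
key observation: 3 classes among 5 diagrams; unequal V(x) rules out equality


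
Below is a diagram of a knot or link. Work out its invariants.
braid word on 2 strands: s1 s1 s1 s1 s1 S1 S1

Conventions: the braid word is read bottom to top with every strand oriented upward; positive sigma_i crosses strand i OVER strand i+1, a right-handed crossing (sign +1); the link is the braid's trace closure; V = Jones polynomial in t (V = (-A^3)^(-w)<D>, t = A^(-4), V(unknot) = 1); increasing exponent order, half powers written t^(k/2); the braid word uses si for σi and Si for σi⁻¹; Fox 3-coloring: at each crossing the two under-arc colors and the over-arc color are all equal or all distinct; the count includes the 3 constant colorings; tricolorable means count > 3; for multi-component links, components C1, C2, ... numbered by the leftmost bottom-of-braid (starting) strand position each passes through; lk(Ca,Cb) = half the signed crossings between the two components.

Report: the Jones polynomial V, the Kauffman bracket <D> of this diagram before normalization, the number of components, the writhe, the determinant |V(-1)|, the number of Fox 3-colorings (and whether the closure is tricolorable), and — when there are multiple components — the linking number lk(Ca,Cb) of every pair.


V(t) = t + t^3 - t^4
bracket: A^-7 - A^-3 - A^5, w = +3
1 component, writhe +3, over 7 crossings
det 3, colorings 9 of 3^7 — tricolorable
observation: w = +3 (over 7 crossings) is diagram-only; (-A^3)^(-3) removes it from V


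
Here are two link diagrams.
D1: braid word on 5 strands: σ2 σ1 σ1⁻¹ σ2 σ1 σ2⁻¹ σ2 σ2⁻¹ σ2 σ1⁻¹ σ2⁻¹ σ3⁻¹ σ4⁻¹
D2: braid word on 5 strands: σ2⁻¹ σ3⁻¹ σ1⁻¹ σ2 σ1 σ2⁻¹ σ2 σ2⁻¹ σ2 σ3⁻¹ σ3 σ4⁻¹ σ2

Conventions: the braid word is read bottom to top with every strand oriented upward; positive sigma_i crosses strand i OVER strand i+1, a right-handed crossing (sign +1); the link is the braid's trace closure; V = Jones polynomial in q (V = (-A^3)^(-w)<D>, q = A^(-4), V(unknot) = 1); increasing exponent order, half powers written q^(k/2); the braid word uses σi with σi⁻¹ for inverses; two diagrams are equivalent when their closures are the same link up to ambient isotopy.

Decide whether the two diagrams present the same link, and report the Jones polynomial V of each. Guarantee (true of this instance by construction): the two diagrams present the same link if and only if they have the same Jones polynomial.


equivalent: yes
D1 (bracket A^-5 + A^-1; 13 crossings at w = -1): V = -q^(-1/2) - q^(1/2)
V(D2) = -q^(-1/2) - q^(1/2)  (w -1, c 13, <D> = A^-5 + A^-1)
key observation: Markov moves rewrite D1 (13 crossings) into D2 (13)


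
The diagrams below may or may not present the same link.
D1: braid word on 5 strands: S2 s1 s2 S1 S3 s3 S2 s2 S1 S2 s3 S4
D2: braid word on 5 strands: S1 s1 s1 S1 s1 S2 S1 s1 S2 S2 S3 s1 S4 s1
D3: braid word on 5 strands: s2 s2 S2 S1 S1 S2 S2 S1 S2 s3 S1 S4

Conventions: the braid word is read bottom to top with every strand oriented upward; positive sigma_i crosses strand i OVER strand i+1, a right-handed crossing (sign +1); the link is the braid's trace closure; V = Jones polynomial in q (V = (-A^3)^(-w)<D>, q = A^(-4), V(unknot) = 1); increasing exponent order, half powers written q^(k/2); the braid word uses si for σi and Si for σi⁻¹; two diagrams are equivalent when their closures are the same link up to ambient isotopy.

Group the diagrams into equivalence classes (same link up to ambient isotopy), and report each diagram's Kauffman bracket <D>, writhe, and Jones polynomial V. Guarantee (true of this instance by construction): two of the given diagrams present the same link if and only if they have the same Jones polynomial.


grouping into links: {D1} | {D2} | {D3}
V(D1) = -q^-4 + q^-3 + q^-1  (w -2, c 12, <D> = A^-2 + A^6 - A^10)
V(D2) = -q^-3 + q^-2 - q^-1 + 3 - q + q^2 - q^3  (w -2, c 14, <D> = -A^-18 + A^-14 - A^-10 + 3A^-6 - A^-2 + A^2 - A^6)
V(D3) = q^-8 - 2q^-7 + q^-6 - 2q^-5 + 2q^-4 + q^-2  (w -6, c 12, <D> = A^-10 + 2A^-2 - 2A^2 + A^6 - 2A^10 + A^14)
key observation: V(q) takes 3 values over 3 diagrams, fixing the grouping


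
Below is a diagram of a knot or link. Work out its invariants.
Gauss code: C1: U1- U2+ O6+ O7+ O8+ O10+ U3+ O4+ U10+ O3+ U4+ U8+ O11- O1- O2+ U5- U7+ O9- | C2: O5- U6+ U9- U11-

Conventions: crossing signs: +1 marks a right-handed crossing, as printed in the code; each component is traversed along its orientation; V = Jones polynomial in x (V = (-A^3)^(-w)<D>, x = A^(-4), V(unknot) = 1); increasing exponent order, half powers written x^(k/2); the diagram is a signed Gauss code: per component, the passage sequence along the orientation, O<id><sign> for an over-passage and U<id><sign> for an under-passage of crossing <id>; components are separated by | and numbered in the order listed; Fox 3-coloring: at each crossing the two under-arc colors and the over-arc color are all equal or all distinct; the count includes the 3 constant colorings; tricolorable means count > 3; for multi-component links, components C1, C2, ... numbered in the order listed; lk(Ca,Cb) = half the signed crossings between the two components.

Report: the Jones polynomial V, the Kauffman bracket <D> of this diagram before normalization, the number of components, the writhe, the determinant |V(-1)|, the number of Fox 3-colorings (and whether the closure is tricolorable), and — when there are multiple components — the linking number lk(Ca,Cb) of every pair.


V = -x^(-3/2) - 2x^(1/2) + x^(3/2) - x^(5/2) + x^(7/2)
<D> = -A^-5 + A^-1 - A^3 + 2A^7 + A^15 (w = +3)
2 components over 11 crossings, w = +3
lk(C1,C2): -1
9 Fox colorings among 3^11, |V(-1)| = 6: tricolorable
why: w = +3 shifts under R1 moves; the (-A^3)^(-3) factor cancels that in V


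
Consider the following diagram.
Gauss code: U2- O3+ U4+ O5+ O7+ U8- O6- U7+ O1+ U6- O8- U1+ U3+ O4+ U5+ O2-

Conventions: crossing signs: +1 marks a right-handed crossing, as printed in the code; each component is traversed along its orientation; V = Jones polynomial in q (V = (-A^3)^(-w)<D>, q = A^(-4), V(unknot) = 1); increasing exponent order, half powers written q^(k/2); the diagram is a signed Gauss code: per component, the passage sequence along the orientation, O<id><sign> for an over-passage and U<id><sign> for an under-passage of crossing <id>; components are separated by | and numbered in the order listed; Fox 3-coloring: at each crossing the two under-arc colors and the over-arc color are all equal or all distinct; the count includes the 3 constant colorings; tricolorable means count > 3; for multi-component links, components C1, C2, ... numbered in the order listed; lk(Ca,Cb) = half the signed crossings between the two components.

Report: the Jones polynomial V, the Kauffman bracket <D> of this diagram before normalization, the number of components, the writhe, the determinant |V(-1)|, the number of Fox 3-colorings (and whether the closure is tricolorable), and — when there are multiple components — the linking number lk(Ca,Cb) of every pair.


Jones polynomial: V(q) = q^-1 - 1 + 2q - 3q^2 + 3q^3 - 2q^4 + 2q^5 - q^6
<D> = -A^-18 + 2A^-14 - 2A^-10 + 3A^-6 - 3A^-2 + 2A^2 - A^6 + A^10; writhe +2
components 1, writhe +2 (8 crossings)
3-colorings: 9 of 3^8, det 15 — tricolorable
note: w = +2 shifts under R1 moves; the (-A^3)^(-2) factor cancels that in V


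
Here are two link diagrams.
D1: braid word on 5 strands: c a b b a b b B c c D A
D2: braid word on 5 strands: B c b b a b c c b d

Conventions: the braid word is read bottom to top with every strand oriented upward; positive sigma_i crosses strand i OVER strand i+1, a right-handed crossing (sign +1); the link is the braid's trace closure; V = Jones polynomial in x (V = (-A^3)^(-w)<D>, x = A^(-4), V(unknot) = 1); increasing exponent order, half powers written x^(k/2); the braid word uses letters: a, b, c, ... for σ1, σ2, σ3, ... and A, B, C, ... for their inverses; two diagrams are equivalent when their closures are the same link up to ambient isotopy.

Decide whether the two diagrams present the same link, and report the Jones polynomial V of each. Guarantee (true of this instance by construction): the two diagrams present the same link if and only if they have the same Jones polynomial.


equivalent: yes
D1 (bracket A^-14 - 2A^-10 + A^-6 - 2A^-2 + 2A^2 + A^10; 12 crossings at w = +6): V = x^2 + 2x^4 - 2x^5 + x^6 - 2x^7 + x^8
V(D2) = x^2 + 2x^4 - 2x^5 + x^6 - 2x^7 + x^8  (w +8, c 10, <D> = A^-8 - 2A^-4 + 1 - 2A^4 + 2A^8 + A^16)
key observation: from 12 to 10 crossings by R-moves: one link, two diagrams


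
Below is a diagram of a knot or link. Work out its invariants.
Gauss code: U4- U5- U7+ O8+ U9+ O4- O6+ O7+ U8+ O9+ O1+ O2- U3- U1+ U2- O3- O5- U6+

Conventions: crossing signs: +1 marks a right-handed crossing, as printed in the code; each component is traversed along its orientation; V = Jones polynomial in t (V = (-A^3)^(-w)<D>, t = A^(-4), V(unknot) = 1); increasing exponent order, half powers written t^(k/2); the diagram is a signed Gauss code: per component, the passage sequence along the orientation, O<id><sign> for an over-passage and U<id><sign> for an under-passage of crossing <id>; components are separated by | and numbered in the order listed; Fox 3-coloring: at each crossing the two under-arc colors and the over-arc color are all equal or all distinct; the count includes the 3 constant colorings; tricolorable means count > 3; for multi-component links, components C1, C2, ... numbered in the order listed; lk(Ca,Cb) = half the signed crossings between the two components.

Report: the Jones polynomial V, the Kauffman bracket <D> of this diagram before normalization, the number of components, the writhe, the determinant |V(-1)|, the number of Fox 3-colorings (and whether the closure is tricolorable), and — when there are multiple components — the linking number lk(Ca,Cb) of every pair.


V(t) = t + t^3 - t^4
bracket: A^-13 - A^-9 - A^-1, w = +1
1 component, writhe +1, over 9 crossings
det 3, colorings 9 of 3^9 — tricolorable
observation: w = +1 (over 9 crossings) is diagram-only; (-A^3)^(-1) removes it from V


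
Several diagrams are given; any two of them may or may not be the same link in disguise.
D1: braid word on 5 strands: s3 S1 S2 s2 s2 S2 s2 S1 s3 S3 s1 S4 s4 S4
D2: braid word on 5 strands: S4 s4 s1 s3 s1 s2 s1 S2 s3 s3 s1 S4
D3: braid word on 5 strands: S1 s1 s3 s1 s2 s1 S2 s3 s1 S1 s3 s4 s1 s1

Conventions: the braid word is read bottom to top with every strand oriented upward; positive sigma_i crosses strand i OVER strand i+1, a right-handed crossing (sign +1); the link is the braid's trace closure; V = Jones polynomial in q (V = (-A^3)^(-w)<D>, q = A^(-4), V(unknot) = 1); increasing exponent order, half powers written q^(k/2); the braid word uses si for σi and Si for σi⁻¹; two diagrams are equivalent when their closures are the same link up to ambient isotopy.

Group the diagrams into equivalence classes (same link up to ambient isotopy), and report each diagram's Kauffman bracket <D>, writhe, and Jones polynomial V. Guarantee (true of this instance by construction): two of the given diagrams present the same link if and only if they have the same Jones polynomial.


classes: {D1} | {D2, D3}
V(D1) = 1  [14 crossings, <D> = 1, w = 0]
V(D2) = q^2 + 2q^4 - 2q^5 + q^6 - 2q^7 + q^8  [12 crossings, <D> = A^-14 - 2A^-10 + A^-6 - 2A^-2 + 2A^2 + A^10, w = +6]
V(D3) = q^2 + 2q^4 - 2q^5 + q^6 - 2q^7 + q^8  (w +8, c 14, <D> = A^-8 - 2A^-4 + 1 - 2A^4 + 2A^8 + A^16)
insight: 2 values of V(q) split the 3 diagrams


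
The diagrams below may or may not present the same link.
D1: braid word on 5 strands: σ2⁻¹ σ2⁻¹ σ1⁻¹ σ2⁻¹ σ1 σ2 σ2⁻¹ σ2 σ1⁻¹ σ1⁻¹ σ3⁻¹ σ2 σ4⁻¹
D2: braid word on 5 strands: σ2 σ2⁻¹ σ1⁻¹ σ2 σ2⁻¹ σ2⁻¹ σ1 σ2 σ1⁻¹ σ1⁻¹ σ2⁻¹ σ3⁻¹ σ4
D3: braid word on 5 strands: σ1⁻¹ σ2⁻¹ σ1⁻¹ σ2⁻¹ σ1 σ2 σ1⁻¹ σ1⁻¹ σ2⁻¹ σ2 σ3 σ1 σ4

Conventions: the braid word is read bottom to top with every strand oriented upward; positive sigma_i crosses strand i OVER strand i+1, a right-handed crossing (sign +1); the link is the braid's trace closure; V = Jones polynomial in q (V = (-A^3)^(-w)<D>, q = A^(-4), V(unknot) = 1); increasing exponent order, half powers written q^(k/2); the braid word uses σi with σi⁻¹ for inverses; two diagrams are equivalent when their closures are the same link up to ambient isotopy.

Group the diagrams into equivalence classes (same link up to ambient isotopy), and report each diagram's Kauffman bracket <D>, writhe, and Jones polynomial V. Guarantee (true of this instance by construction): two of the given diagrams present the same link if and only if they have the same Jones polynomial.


grouping into links: {D1, D2, D3}
V(D1) = q^(-9/2) - q^(-5/2) - q^(-3/2) - q^(-1/2)  (w -5, c 13, <D> = A^-13 + A^-9 + A^-5 - A^3)
D2 (bracket A^-7 + A^-3 + A - A^9; 13 crossings at w = -3): V = q^(-9/2) - q^(-5/2) - q^(-3/2) - q^(-1/2)
D3 (bracket A^-1 + A^3 + A^7 - A^15; 13 crossings at w = -1): V = q^(-9/2) - q^(-5/2) - q^(-3/2) - q^(-1/2)
why: one V(q) for all 3 diagrams — one class (guaranteed)


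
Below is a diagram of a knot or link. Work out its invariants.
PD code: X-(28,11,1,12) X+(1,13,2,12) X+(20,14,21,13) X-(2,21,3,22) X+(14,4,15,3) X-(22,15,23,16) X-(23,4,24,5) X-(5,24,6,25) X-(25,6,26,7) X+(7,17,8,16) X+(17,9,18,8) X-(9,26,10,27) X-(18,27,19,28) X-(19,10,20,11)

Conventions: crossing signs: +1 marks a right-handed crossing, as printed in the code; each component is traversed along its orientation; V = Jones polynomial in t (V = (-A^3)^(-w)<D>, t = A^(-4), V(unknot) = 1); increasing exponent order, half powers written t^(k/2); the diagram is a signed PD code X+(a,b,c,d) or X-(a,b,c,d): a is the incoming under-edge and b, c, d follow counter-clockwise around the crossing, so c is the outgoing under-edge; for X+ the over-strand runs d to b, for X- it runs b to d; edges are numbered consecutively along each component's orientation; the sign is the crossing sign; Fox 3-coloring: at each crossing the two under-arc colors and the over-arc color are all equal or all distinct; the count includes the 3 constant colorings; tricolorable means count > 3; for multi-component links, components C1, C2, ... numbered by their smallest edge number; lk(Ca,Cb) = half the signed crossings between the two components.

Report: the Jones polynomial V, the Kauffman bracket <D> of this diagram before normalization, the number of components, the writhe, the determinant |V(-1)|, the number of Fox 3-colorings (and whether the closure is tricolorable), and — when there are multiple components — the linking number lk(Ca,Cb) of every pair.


Jones polynomial: V(t) = -t^-8 + 2t^-7 - 4t^-6 + 5t^-5 - 5t^-4 + 6t^-3 - 4t^-2 + 3t^-1 - 1
<D> = -A^-12 + 3A^-8 - 4A^-4 + 6 - 5A^4 + 5A^8 - 4A^12 + 2A^16 - A^20; writhe -4
components 1, writhe -4 (14 crossings)
3-colorings: 3 of 3^14, det 31 — not tricolorable
note: |V(-1)| = 31: so not tricolorable, since 3 does not divide 31


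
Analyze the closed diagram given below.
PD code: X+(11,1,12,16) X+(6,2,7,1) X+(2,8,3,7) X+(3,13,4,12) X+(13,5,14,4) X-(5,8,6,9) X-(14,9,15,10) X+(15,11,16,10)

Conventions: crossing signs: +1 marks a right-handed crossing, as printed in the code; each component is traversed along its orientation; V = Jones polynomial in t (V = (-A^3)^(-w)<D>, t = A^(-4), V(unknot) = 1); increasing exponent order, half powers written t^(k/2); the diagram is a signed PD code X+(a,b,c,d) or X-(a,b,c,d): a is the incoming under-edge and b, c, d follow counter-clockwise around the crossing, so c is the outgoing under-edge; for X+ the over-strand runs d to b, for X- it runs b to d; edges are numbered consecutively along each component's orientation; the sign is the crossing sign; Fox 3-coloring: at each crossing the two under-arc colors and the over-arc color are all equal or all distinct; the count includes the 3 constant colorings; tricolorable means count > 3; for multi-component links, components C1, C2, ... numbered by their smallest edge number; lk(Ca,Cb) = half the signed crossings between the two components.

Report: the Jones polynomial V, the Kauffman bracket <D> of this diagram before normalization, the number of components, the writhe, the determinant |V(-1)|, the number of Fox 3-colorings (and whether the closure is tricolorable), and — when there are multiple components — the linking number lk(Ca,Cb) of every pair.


Jones polynomial: V(t) = t - t^2 + 2t^3 - t^4 + t^5 - t^6
<D> = -A^-12 + A^-8 - A^-4 + 2 - A^4 + A^8; writhe +4
components 1, writhe +4 (8 crossings)
3-colorings: 3 of 3^8, det 7 — not tricolorable
note: det 7 = |V(-1)|; not divisible by 3, so not tricolorable


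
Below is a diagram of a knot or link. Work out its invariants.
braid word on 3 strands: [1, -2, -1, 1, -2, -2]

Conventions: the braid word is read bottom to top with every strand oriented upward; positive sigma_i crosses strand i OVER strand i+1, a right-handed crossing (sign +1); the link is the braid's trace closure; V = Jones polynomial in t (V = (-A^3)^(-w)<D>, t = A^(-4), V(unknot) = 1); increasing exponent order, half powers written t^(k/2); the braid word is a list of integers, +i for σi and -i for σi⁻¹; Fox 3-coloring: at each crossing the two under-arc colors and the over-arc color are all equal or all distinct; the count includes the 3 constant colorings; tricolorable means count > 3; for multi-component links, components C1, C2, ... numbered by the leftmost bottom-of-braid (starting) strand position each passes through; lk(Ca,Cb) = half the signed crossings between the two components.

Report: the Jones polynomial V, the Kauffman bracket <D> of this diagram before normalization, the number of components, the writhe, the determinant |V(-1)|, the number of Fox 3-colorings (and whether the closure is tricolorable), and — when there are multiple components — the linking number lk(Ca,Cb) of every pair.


V(t) = -t^-4 + t^-3 + t^-1
bracket: A^-2 + A^6 - A^10, w = -2
1 component, writhe -2, over 6 crossings
det 3, colorings 9 of 3^6 — tricolorable
observation: the word shrinks to σ1 σ2⁻¹ σ2⁻¹ σ2⁻¹ after cancelling


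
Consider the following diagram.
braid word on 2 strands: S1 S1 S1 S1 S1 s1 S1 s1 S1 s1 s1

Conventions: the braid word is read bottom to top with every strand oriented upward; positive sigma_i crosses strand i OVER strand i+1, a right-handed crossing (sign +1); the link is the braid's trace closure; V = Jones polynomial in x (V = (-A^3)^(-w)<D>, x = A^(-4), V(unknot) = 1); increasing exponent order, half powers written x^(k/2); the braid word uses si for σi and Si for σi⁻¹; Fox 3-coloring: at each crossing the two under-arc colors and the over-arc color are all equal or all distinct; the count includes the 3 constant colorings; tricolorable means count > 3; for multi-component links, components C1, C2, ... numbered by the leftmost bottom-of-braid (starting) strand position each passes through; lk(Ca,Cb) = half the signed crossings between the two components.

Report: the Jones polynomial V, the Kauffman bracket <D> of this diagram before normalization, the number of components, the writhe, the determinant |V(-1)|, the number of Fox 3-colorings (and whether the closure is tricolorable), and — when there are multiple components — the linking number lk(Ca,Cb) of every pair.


V = -x^-4 + x^-3 + x^-1
<D> = -A^-5 - A^3 + A^7 (w = -3)
1 component over 11 crossings, w = -3
9 Fox colorings among 3^11, |V(-1)| = 3: tricolorable
why: w = -3 shifts under R1 moves; the (-A^3)^(3) factor cancels that in V


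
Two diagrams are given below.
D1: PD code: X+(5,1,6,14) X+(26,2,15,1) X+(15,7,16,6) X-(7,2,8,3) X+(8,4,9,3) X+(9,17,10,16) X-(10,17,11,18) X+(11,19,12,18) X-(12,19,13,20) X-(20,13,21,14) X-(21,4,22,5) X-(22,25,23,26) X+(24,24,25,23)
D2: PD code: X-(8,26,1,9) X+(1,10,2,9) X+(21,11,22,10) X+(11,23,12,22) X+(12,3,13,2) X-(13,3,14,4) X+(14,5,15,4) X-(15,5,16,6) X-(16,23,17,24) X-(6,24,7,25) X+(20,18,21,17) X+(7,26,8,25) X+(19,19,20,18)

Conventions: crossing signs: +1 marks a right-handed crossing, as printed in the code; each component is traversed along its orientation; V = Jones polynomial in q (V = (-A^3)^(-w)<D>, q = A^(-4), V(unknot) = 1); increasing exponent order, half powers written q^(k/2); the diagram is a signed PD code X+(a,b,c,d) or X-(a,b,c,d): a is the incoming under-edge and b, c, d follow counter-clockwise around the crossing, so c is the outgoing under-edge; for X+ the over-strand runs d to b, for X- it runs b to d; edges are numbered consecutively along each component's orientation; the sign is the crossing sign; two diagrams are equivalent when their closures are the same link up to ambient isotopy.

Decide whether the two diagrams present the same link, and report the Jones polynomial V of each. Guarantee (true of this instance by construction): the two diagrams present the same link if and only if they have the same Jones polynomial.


same link: yes
V(D1) = -q^(-1/2) - q^(1/2)  [13 crossings, <D> = A + A^5, w = +1]
D2 (bracket A^7 + A^11; 13 crossings at w = +3): V = -q^(-1/2) - q^(1/2)
note: all 2 diagrams share one V(q), hence one class


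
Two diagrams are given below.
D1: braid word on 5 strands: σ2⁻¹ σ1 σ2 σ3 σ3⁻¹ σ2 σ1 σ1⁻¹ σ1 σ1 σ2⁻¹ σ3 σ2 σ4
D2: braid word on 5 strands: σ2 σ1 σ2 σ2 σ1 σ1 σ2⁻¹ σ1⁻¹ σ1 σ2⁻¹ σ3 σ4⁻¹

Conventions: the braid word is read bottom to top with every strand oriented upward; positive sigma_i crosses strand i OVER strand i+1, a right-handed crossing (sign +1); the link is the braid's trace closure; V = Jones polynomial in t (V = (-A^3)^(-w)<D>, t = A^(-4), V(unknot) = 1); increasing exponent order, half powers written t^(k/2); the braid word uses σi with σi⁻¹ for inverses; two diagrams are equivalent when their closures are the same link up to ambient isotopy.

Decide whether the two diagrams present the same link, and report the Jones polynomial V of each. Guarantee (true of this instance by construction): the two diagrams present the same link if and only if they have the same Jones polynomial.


same link: yes
V(D1) = t - t^2 + 2t^3 - t^4 + t^5 - t^6  [14 crossings, <D> = -A^-6 + A^-2 - A^2 + 2A^6 - A^10 + A^14, w = +6]
D2 (bracket -A^-12 + A^-8 - A^-4 + 2 - A^4 + A^8; 12 crossings at w = +4): V = t - t^2 + 2t^3 - t^4 + t^5 - t^6
note: one V(t) for all 2 diagrams — one class (guaranteed)


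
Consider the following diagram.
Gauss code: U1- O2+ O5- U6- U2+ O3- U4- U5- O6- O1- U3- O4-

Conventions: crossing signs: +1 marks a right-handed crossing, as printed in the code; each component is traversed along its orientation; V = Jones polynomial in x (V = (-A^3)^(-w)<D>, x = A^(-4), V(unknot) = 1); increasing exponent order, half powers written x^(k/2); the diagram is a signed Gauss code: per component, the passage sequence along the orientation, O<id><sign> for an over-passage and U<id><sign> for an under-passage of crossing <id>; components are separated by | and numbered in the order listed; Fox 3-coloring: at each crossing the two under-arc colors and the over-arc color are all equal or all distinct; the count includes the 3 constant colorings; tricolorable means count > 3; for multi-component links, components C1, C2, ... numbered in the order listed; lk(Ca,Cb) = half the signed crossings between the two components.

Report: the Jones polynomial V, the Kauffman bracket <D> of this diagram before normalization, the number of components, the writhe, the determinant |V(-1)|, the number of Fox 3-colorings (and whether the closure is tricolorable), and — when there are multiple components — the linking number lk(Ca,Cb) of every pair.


V(x) = -x^-6 + x^-5 - x^-4 + 2x^-3 - x^-2 + x^-1
bracket: A^-8 - A^-4 + 2 - A^4 + A^8 - A^12, w = -4
1 component, writhe -4, over 6 crossings
det 7, colorings 3 of 3^6 — not tricolorable
observation: |V(-1)| = 7: so not tricolorable, since 3 does not divide 7


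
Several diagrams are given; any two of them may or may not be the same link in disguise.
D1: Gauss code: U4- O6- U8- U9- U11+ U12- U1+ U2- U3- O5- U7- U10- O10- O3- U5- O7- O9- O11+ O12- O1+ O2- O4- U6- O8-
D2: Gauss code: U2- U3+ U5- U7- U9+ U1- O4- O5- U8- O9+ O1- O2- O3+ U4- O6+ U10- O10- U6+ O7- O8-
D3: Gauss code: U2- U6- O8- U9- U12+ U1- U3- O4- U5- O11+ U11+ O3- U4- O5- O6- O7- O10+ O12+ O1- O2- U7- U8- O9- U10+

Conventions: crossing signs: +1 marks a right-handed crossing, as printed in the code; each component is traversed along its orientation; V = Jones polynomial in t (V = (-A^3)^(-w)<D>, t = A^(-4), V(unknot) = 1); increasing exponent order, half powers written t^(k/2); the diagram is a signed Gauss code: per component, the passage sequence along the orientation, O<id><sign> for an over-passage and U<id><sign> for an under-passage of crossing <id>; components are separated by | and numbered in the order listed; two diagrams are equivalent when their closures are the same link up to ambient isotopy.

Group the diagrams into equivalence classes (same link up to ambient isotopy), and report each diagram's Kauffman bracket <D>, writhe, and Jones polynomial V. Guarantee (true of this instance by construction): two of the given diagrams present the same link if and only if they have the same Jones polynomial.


equivalence classes: {D1, D3} | {D2}
D1 (bracket A^-16 + 2A^-8 - 2A^-4 + 1 - 2A^4 + A^8; 12 crossings at w = -8): V = t^-8 - 2t^-7 + t^-6 - 2t^-5 + 2t^-4 + t^-2
V(D2) = -t^-4 + t^-3 + t^-1  [10 crossings, <D> = A^-8 + 1 - A^4, w = -4]
D3 (bracket A^-10 + 2A^-2 - 2A^2 + A^6 - 2A^10 + A^14; 12 crossings at w = -6): V = t^-8 - 2t^-7 + t^-6 - 2t^-5 + 2t^-4 + t^-2
key observation: 2 classes among 3 diagrams; unequal V(t) rules out equality


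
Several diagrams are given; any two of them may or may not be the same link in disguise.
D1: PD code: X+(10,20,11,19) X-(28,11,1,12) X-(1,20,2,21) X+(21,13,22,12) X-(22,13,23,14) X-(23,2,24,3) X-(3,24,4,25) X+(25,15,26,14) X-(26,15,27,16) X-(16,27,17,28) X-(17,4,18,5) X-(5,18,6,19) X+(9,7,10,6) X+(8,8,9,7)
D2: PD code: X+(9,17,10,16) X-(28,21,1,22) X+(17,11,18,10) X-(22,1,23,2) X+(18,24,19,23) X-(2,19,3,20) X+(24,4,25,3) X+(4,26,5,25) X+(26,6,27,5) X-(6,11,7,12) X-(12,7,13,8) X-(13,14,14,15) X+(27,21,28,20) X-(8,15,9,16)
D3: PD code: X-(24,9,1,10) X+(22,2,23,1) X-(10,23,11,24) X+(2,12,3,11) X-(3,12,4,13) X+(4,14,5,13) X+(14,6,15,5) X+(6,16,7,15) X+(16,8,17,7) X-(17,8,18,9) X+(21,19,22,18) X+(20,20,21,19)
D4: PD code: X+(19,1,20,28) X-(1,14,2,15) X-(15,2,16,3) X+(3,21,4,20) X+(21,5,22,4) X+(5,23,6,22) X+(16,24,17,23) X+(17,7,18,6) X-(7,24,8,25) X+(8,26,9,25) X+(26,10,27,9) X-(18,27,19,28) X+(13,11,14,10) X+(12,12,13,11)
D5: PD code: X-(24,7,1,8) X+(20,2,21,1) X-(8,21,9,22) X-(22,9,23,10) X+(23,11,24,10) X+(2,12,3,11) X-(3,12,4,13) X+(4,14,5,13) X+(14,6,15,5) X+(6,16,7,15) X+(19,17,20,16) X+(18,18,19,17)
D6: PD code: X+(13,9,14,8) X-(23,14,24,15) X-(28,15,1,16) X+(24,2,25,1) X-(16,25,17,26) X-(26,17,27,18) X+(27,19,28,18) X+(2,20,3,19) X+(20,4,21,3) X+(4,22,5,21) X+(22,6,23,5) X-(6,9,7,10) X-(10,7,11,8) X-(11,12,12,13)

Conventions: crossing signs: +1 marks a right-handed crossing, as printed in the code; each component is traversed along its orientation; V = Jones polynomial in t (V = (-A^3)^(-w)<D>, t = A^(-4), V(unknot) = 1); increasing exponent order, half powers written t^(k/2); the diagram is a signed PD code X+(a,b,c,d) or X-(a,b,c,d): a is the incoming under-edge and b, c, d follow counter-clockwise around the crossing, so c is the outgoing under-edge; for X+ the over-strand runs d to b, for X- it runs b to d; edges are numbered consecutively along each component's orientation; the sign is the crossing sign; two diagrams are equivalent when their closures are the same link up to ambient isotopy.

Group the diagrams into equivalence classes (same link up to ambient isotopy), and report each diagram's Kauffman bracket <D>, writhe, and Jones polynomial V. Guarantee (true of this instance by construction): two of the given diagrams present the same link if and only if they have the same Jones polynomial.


classes: {D1} | {D2, D3, D5, D6} | {D4}
V(D1) = -t^-7 + t^-6 - t^-5 + t^-4 + t^-2  [14 crossings, <D> = A^-4 + A^4 - A^8 + A^12 - A^16, w = -4]
V(D2) = t^-1 - 1 + 2t - 2t^2 + 2t^3 - 2t^4 + t^5  (w 0, c 14, <D> = A^-20 - 2A^-16 + 2A^-12 - 2A^-8 + 2A^-4 - 1 + A^4)
D3 (bracket A^-8 - 2A^-4 + 2 - 2A^4 + 2A^8 - A^12 + A^16; 12 crossings at w = +4): V = t^-1 - 1 + 2t - 2t^2 + 2t^3 - 2t^4 + t^5
D4 (bracket -A^2 + A^6 + A^14; 14 crossings at w = +6): V = t + t^3 - t^4
V(D5) = t^-1 - 1 + 2t - 2t^2 + 2t^3 - 2t^4 + t^5  [12 crossings, <D> = A^-8 - 2A^-4 + 2 - 2A^4 + 2A^8 - A^12 + A^16, w = +4]
D6 (bracket A^-20 - 2A^-16 + 2A^-12 - 2A^-8 + 2A^-4 - 1 + A^4; 14 crossings at w = 0): V = t^-1 - 1 + 2t - 2t^2 + 2t^3 - 2t^4 + t^5
note: V(t) takes 3 values over 6 diagrams, fixing the grouping


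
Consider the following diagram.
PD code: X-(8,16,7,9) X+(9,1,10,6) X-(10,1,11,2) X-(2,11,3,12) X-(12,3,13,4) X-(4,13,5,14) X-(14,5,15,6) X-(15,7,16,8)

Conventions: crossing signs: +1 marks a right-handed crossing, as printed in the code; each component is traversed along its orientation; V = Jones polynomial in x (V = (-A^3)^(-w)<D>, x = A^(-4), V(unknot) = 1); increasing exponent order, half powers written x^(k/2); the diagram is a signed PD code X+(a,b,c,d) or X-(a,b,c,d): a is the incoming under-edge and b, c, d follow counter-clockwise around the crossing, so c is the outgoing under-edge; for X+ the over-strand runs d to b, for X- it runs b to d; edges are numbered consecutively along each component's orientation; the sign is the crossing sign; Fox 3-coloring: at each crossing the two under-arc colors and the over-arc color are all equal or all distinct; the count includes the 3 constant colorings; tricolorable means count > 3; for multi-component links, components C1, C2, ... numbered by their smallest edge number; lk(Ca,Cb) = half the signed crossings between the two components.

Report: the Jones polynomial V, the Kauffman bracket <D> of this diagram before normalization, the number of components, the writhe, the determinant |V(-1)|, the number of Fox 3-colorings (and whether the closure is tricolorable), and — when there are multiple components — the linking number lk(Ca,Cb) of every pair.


V = x^-8 - x^-7 + 2x^-6 - x^-5 + 2x^-4 + x^-2
<D> = A^-10 + 2A^-2 - A^2 + 2A^6 - A^10 + A^14 (w = -6)
3 components over 8 crossings, w = -6
lk(C1,C2): 0
lk(C1,C3) = -2
linking number lk(C2,C3) = -1
3 Fox colorings among 3^8, |V(-1)| = 8: not tricolorable
why: |V(-1)| = 8: so not tricolorable, since 3 does not divide 8


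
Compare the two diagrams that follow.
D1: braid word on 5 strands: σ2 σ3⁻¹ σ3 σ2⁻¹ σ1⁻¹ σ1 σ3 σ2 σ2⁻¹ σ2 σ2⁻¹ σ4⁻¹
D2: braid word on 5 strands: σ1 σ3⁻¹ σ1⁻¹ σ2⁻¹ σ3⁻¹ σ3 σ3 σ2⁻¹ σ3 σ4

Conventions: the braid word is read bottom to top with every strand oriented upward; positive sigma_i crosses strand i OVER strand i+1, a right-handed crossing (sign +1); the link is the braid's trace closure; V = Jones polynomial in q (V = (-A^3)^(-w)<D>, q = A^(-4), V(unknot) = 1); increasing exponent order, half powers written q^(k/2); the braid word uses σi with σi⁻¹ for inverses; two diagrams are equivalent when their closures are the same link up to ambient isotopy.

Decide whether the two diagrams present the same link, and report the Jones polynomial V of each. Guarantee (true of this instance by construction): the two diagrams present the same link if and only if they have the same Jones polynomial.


equivalent: no
V(D1) = q^-1 + 2 + q  (w 0, c 12, <D> = A^-4 + 2 + A^4)
D2 (bracket 1 + A^4 + A^8 + A^12; 10 crossings at w = 0): V = q^-3 + q^-2 + q^-1 + 1
why: 2 values of V(q) split the 2 diagrams


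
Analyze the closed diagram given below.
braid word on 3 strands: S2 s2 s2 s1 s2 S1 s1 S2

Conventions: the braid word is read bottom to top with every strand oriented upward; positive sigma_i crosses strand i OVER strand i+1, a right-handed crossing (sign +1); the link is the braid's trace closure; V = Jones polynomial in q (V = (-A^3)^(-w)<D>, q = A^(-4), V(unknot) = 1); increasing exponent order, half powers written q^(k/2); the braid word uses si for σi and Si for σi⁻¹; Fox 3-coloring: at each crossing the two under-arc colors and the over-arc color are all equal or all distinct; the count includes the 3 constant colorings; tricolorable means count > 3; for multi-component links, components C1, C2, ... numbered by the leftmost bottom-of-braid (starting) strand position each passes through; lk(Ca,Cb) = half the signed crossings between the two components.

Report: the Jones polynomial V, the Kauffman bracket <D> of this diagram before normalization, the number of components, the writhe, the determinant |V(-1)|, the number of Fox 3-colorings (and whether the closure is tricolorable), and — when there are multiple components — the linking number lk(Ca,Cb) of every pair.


V = 1
<D> = A^6 (w = +2)
1 component over 8 crossings, w = +2
3 Fox colorings among 3^8, |V(-1)| = 1: not tricolorable
why: |V(-1)| = 1: so not tricolorable, since 3 does not divide 1


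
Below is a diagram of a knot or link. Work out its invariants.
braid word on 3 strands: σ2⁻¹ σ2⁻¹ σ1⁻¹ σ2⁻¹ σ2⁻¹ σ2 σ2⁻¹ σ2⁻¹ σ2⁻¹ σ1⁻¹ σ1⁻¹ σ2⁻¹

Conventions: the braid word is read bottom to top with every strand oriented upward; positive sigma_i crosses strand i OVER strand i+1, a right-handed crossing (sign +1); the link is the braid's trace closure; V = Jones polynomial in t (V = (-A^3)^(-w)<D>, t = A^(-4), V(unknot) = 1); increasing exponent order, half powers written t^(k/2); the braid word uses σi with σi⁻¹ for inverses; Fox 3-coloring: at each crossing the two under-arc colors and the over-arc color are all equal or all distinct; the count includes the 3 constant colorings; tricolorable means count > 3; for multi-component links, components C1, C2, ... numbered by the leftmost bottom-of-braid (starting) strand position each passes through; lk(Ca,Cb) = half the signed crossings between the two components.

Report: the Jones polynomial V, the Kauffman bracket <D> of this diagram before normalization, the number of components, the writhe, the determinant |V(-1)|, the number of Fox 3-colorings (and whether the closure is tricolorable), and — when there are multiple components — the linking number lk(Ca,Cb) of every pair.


V = -t^-12 + t^-11 - t^-10 + t^-9 - t^-8 + t^-6 + t^-4
<D> = A^-14 + A^-6 - A^2 + A^6 - A^10 + A^14 - A^18 (w = -10)
1 component over 12 crossings, w = -10
9 Fox colorings among 3^12, |V(-1)| = 3: tricolorable
why: w = -10 shifts under R1 moves; the (-A^3)^(10) factor cancels that in V


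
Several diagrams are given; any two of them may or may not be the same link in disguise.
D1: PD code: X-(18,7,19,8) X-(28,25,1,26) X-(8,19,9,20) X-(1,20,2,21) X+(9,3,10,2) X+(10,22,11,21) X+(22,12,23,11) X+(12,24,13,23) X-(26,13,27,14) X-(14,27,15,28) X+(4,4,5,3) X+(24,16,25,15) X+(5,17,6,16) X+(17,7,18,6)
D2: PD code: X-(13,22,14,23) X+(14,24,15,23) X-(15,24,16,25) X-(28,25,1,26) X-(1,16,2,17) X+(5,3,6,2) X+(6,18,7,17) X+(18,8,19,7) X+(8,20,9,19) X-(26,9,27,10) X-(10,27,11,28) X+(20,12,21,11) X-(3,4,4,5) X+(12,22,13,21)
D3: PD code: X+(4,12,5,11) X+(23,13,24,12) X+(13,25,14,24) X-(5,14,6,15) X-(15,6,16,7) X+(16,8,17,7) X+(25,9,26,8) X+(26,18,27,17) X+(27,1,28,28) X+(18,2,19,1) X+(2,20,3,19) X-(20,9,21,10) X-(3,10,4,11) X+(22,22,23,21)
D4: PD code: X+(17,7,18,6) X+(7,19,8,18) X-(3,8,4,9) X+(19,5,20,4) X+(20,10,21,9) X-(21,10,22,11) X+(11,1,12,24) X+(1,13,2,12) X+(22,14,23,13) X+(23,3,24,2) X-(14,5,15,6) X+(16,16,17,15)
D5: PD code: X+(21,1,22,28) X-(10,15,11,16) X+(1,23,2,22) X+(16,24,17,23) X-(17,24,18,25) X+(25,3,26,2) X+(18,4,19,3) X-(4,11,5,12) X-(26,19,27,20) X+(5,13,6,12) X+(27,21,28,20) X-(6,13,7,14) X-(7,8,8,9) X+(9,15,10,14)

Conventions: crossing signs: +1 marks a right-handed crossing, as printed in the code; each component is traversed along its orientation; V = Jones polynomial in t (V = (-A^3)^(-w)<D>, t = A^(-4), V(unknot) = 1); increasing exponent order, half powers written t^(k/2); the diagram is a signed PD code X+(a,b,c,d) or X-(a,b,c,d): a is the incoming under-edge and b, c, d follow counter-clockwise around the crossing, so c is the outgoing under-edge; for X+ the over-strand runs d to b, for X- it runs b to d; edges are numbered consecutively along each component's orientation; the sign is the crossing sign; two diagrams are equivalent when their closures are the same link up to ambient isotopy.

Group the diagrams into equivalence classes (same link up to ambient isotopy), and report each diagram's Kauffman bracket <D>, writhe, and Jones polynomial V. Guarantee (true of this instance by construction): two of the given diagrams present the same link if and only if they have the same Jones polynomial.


classes: {D1, D2} | {D3, D4} | {D5}
V(D1) = -t^-3 + 2t^-2 - 2t^-1 + 3 - 2t + 2t^2 - t^3  [14 crossings, <D> = -A^-6 + 2A^-2 - 2A^2 + 3A^6 - 2A^10 + 2A^14 - A^18, w = +2]
D2 (bracket -A^-12 + 2A^-8 - 2A^-4 + 3 - 2A^4 + 2A^8 - A^12; 14 crossings at w = 0): V = -t^-3 + 2t^-2 - 2t^-1 + 3 - 2t + 2t^2 - t^3
D3 (bracket -A^-6 + A^-2 - A^2 + 2A^6 - A^10 + A^14; 14 crossings at w = +6): V = t - t^2 + 2t^3 - t^4 + t^5 - t^6
V(D4) = t - t^2 + 2t^3 - t^4 + t^5 - t^6  [12 crossings, <D> = -A^-6 + A^-2 - A^2 + 2A^6 - A^10 + A^14, w = +6]
D5 (bracket -A^-10 + A^-6 + A^2; 14 crossings at w = +2): V = t + t^3 - t^4
note: comparing 5 Jones polynomials yields 3 groups


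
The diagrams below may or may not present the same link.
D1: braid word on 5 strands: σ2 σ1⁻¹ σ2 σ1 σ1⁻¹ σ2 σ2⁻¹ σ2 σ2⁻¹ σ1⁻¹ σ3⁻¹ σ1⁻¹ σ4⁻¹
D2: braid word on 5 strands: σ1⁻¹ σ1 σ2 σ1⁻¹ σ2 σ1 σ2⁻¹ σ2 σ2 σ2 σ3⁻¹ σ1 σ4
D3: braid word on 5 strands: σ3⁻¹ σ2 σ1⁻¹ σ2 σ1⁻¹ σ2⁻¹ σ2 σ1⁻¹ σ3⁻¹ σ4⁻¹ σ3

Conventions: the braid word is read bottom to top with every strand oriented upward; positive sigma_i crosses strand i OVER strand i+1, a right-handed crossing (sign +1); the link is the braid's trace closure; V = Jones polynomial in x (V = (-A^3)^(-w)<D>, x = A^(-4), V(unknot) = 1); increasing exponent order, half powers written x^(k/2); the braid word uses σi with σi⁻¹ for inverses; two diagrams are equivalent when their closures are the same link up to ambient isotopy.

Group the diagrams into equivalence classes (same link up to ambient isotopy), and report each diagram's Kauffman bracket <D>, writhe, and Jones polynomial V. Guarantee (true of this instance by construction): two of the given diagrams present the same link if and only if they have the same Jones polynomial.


grouping into links: {D1, D3} | {D2}
V(D1) = x^(-7/2) - 2x^(-5/2) + x^(-3/2) - 2x^(-1/2) + x^(1/2) - x^(3/2)  (w -3, c 13, <D> = A^-15 - A^-11 + 2A^-7 - A^-3 + 2A - A^5)
V(D2) = -x^(3/2) - x^(7/2) + x^(9/2) - x^(11/2)  [13 crossings, <D> = A^-7 - A^-3 + A + A^9, w = +5]
V(D3) = x^(-7/2) - 2x^(-5/2) + x^(-3/2) - 2x^(-1/2) + x^(1/2) - x^(3/2)  (w -3, c 11, <D> = A^-15 - A^-11 + 2A^-7 - A^-3 + 2A - A^5)
key observation: 2 classes among 3 diagrams; unequal V(x) rules out equality
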